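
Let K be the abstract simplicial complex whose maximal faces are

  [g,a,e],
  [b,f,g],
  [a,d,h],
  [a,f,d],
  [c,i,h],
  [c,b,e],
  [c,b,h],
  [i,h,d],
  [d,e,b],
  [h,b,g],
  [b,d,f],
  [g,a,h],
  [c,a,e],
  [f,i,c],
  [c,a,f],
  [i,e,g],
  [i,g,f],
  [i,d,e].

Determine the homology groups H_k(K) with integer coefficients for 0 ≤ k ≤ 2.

Take the total order a < b < c < d < e < f < g < h < i on the vertex set. Then K (dimension 2) consists of the simplices:

  0-simplices (9): a, b, c, d, e, f, g, h, i
  1-simplices (27): ac, ad, ae, af, ag, ah, bc, bd, be, bf, bg, bh, ce, cf, ch, ci, de, df, dh, di, eg, ei, fg, fi, gh, gi, hi
  2-simplices (18): ace, acf, adf, adh, aeg, agh, bce, bch, bde, bdf, bfg, bgh, cfi, chi, dei, dhi, egi, fgi

giving chain groups C_0 ≅ Z^9, C_1 ≅ Z^27, C_2 ≅ Z^18.

Boundary ∂_1: C_1 → C_0 maps an edge to its endpoints' difference, ∂[p,q] = q − p. For instance
  ∂ch = h − c.
As a 9×27 matrix over Z this has rank 8, with invariant factors (1,1,1,1,1,1,1,1).

∂_2: C_2 → C_1 acts by ∂[p,q,r] = [q,r] − [p,r] + [p,q]. For instance
  ∂fgi = gi − fi + fg,
  ∂ace = ce − ae + ac.
The resulting 27×18 matrix has rank 17, and its Smith normal form has invariant factors (1,1,1,1,1,1,1,1,1,1,1,1,1,1,1,1,1).

Reading off H_k = ker ∂_k / im ∂_{k+1}:

  H_0: rank C_0 − rank ∂_1 = 9 − 8 = 1, and the invariant factors of ∂_1 are all 1, so H_0 ≅ Z.
  H_1: rank ker ∂_1 − rank ∂_2 = (27 − 8) − 17 = 2, and the invariant factors of ∂_2 are all 1, so H_1 ≅ Z^2.
  H_2: rank ker ∂_2 − rank ∂_3 = (18 − 17) − 0 = 1, and there is no ∂_3, so H_2 ≅ Z.

H_0 = Z,  H_1 = Z^2,  H_2 = Z.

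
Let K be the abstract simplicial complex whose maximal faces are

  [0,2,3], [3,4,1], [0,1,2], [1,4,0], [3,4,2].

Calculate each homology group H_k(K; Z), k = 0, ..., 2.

We work with the vertex ordering 0 < 1 < 2 < 3 < 4. The simplices of K, each written with vertices in increasing order, are:

  0-simplices (5): [0], [1], [2], [3], [4]
  1-simplices (10): [0,1], [0,2], [0,3], [0,4], [1,2], [1,3], [1,4], [2,3], [2,4], [3,4]
  2-simplices (5): [0,1,2], [0,1,4], [0,2,3], [1,3,4], [2,3,4]

Hence C_0 ≅ Z^5, C_1 ≅ Z^10, C_2 ≅ Z^5.

The boundary map ∂_1: C_1 → C_0 sends each edge [p,q] (with p < q) to q − p. For instance
  ∂[1,2] = [2] − [1].
This gives a 5×10 integer matrix of rank 4; reducing to Smith normal form yields diagonal entries (1,1,1,1).

The boundary map ∂_2: C_2 → C_1 maps a triangle to the signed sum of its edges. For instance
  ∂[1,3,4] = [3,4] − [1,4] + [1,3],
  ∂[2,3,4] = [3,4] − [2,4] + [2,3].
The 10×5 boundary matrix has rank 5 and Smith normal form diag(1,1,1,1,1).

Reading off H_k = ker ∂_k / im ∂_{k+1}:

  H_0: rank C_0 − rank ∂_1 = 5 − 4 = 1, and the invariant factors of ∂_1 are all 1, so H_0 ≅ Z.
  H_1: rank ker ∂_1 − rank ∂_2 = (10 − 4) − 5 = 1, and the invariant factors of ∂_2 are all 1, so H_1 ≅ Z.
  H_2: rank ker ∂_2 − rank ∂_3 = (5 − 5) − 0 = 0, and there is no ∂_3, so H_2 ≅ 0.

H_0 ≅ Z,  H_1 ≅ Z,  H_2 = 0.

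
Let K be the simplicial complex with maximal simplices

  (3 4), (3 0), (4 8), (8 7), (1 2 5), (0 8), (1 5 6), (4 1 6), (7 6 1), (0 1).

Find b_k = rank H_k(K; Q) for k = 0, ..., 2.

b_0 = 1, b_1 = 3, b_2 = 0.

Fix the vertex order 0 < 1 < 2 < 3 < 4 < 5 < 6 < 7 < 8 and write every simplex with vertices in increasing order. Then dim K = 2 and the simplices of K are:

  0-simplices (9): [0], [1], [2], [3], [4], [5], [6], [7], [8]
  1-simplices (15): [0,1], [0,3], [0,8], [1,2], [1,4], [1,5], [1,6], [1,7], [2,5], [3,4], [4,6], [4,8], [5,6], [6,7], [7,8]
  2-simplices (4): [1,2,5], [1,4,6], [1,5,6], [1,6,7]

so the chain groups are C_0 ≅ Z^9, C_1 ≅ Z^15, C_2 ≅ Z^4.

The boundary map ∂_1: C_1 → C_0 sends each edge [p,q] (with p < q) to q − p. For instance
  ∂[0,8] = [8] − [0].
As a 9×15 matrix over Z this has rank 8, with invariant factors (1,1,1,1,1,1,1,1).

∂_2: C_2 → C_1 acts by ∂[p,q,r] = [q,r] − [p,r] + [p,q]. For instance
  ∂[1,2,5] = [2,5] − [1,5] + [1,2],
  ∂[1,5,6] = [5,6] − [1,6] + [1,5].
The 15×4 boundary matrix has rank 4 and Smith normal form diag(1,1,1,1).

Reading off H_k = ker ∂_k / im ∂_{k+1}:

  H_0: rank C_0 − rank ∂_1 = 9 − 8 = 1, and the invariant factors of ∂_1 are all 1, so H_0 ≅ Z.
  H_1: rank ker ∂_1 − rank ∂_2 = (15 − 8) − 4 = 3, and the invariant factors of ∂_2 are all 1, so H_1 ≅ Z^3.
  H_2: rank ker ∂_2 − rank ∂_3 = (4 − 4) − 0 = 0, and there is no ∂_3, so H_2 ≅ 0.

Hence the Betti numbers are b_0 = 1, b_1 = 3, b_2 = 0.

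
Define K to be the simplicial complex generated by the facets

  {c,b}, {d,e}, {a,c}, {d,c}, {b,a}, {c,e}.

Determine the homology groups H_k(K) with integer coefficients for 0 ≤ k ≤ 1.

We work with the vertex ordering a < b < c < d < e. The simplices of K, each written with vertices in increasing order, are:

  0-simplices (5): a, b, c, d, e
  1-simplices (6): ab, ac, bc, cd, ce, de

giving chain groups C_0 ≅ Z^5, C_1 ≅ Z^6.

∂_1: C_1 → C_0 sends each edge [p,q] (with p < q) to q − p. For instance
  ∂de = e − d.
The resulting 5×6 matrix has rank 4, and its Smith normal form has invariant factors (1,1,1,1).

Reading off H_k = ker ∂_k / im ∂_{k+1}:

  H_0: rank C_0 − rank ∂_1 = 5 − 4 = 1, and the invariant factors of ∂_1 are all 1, so H_0 ≅ Z.
  H_1: rank ker ∂_1 − rank ∂_2 = (6 − 4) − 0 = 2, and there is no ∂_2, so H_1 ≅ Z^2.

As a check, the Euler characteristic is 5 − 6 = -1, which agrees with 1 − 2 = -1.
(K is a triangulation of a wedge of 2 circles.)

H_0 ≅ Z,  H_1 ≅ Z^2.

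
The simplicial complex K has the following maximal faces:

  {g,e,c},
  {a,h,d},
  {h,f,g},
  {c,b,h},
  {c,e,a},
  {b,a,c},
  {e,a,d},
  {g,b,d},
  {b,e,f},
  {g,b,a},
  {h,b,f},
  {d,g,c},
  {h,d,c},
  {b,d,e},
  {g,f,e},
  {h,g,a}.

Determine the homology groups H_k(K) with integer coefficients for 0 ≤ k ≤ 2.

H_0 = Z,  H_1 = Z^2,  H_2 = Z.

K has 8 vertices, 24 edges, 16 triangles.
rank ∂_0 = 0, rank ∂_1 = 7 ⇒ b_0 = 8 − 0 − 7 = 1; all invariant factors of ∂_1 are 1 so no torsion. So H_0 = Z.
rank ∂_1 = 7, rank ∂_2 = 15 ⇒ b_1 = 24 − 7 − 15 = 2; all invariant factors of ∂_2 are 1 so no torsion. So H_1 = Z^2.
rank ∂_2 = 15, rank ∂_3 = 0 ⇒ b_2 = 16 − 15 − 0 = 1. So H_2 = Z.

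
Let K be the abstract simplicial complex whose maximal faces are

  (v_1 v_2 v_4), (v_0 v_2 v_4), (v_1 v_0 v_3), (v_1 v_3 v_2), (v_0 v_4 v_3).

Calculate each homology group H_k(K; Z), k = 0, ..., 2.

H_0 ≅ Z,  H_1 ≅ Z,  H_2 = 0.

Fix the vertex order v_0 < v_1 < v_2 < v_3 < v_4 and write every simplex with vertices in increasing order. Then dim K = 2 and the simplices of K are:

  0-simplices (5): [v_0], [v_1], [v_2], [v_3], [v_4]
  1-simplices (10): [v_0,v_1], [v_0,v_2], [v_0,v_3], [v_0,v_4], [v_1,v_2], [v_1,v_3], [v_1,v_4], [v_2,v_3], [v_2,v_4], [v_3,v_4]
  2-simplices (5): [v_0,v_1,v_3], [v_0,v_2,v_4], [v_0,v_3,v_4], [v_1,v_2,v_3], [v_1,v_2,v_4]

giving chain groups C_0 ≅ Z^5, C_1 ≅ Z^10, C_2 ≅ Z^5.

∂_1: C_1 → C_0 maps an edge to its endpoints' difference, ∂[p,q] = q − p.
As a 5×10 matrix over Z this has rank 4, with invariant factors (1,1,1,1).

The boundary map ∂_2: C_2 → C_1 acts by ∂[p,q,r] = [q,r] − [p,r] + [p,q]. For instance
  ∂[v_0,v_2,v_4] = [v_2,v_4] − [v_0,v_4] + [v_0,v_2],
  ∂[v_1,v_2,v_3] = [v_2,v_3] − [v_1,v_3] + [v_1,v_2].
As a 10×5 matrix over Z this has rank 5, with invariant factors (1,1,1,1,1).

From H_k ≅ ker(∂_k) / im(∂_{k+1}) we obtain:

  H_0: rank C_0 − rank ∂_1 = 5 − 4 = 1, and the invariant factors of ∂_1 are all 1, so H_0 = Z.
  H_1: rank ker ∂_1 − rank ∂_2 = (10 − 4) − 5 = 1, and the invariant factors of ∂_2 are all 1, so H_1 = Z.
  H_2: rank ker ∂_2 − rank ∂_3 = (5 − 5) − 0 = 0, and there is no ∂_3, so H_2 = 0.

As a check, the Euler characteristic is 5 − 10 + 5 = 0, which agrees with 1 − 1 + 0 = 0.
(K is a triangulation of the Möbius band.)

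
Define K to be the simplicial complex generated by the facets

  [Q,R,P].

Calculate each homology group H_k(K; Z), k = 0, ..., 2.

Fix the vertex order P < Q < R and write every simplex with vertices in increasing order. Then dim K = 2 and the simplices of K are:

  0-simplices (3): P, Q, R
  1-simplices (3): PQ, PR, QR
  2-simplices (1): PQR

so the chain groups are C_0 ≅ Z^3, C_1 ≅ Z^3, C_2 ≅ Z^1.

∂_1: C_1 → C_0 is given by ∂[p,q] = [q] − [p].
This gives a 3×3 integer matrix of rank 2; reducing to Smith normal form yields diagonal entries (1,1).

The boundary map ∂_2: C_2 → C_1 sends each 2-simplex [p,q,r] to [q,r] − [p,r] + [p,q]. For instance
  ∂PQR = QR − PR + PQ.
The resulting 3×1 matrix has rank 1, and its Smith normal form has invariant factors (1).

Now H_k = ker ∂_k / im ∂_{k+1}, so:

  H_0: rank C_0 − rank ∂_1 = 3 − 2 = 1, and the invariant factors of ∂_1 are all 1, so H_0 = Z.
  H_1: rank ker ∂_1 − rank ∂_2 = (3 − 2) − 1 = 0, and the invariant factors of ∂_2 are all 1, so H_1 = 0.
  H_2: rank ker ∂_2 − rank ∂_3 = (1 − 1) − 0 = 0, and there is no ∂_3, so H_2 = 0.

H_0 = Z,  H_1 = 0,  H_2 = 0.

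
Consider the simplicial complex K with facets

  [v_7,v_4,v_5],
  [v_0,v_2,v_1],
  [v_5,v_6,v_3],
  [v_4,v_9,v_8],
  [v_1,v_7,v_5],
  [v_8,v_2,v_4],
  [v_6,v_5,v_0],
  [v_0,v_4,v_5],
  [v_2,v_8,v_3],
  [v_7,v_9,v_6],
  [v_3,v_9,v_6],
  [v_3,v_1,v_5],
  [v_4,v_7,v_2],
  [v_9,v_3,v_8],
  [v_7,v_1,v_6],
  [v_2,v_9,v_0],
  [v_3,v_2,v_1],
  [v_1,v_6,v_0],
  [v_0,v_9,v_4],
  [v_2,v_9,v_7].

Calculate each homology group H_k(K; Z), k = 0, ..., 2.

We work with the vertex ordering v_0 < v_1 < v_2 < v_3 < v_4 < v_5 < v_6 < v_7 < v_8 < v_9. The simplices of K, each written with vertices in increasing order, are:

  0-simplices (10): [v_0], [v_1], [v_2], [v_3], [v_4], [v_5], [v_6], [v_7], [v_8], [v_9]
  1-simplices (30): (30 of them)
  2-simplices (20): (20 of them)

so the chain groups are C_0 ≅ Z^10, C_1 ≅ Z^30, C_2 ≅ Z^20.

The boundary map ∂_1: C_1 → C_0 maps an edge to its endpoints' difference, ∂[p,q] = q − p. For instance
  ∂[v_1,v_5] = [v_5] − [v_1].
As a 10×30 matrix over Z this has rank 9, with invariant factors (1,1,1,1,1,1,1,1,1).

∂_2: C_2 → C_1 acts by ∂[p,q,r] = [q,r] − [p,r] + [p,q]. For instance
  ∂[v_3,v_5,v_6] = [v_5,v_6] − [v_3,v_6] + [v_3,v_5],
  ∂[v_0,v_4,v_5] = [v_4,v_5] − [v_0,v_5] + [v_0,v_4].
As a 30×20 matrix over Z this has rank 20, with invariant factors (1,1,1,1,1,1,1,1,1,1,1,1,1,1,1,1,1,1,1,2).

Now H_k = ker ∂_k / im ∂_{k+1}, so:

  H_0: rank C_0 − rank ∂_1 = 10 − 9 = 1, and the invariant factors of ∂_1 are all 1, so H_0 ≅ Z.
  H_1: rank ker ∂_1 − rank ∂_2 = (30 − 9) − 20 = 1, and ∂_2 has invariant factor 2 > 1, so H_1 ≅ Z ⊕ Z/2.
  H_2: rank ker ∂_2 − rank ∂_3 = (20 − 20) − 0 = 0, and there is no ∂_3, so H_2 ≅ 0.

H_0 ≅ Z,  H_1 ≅ Z ⊕ Z/2,  H_2 = 0.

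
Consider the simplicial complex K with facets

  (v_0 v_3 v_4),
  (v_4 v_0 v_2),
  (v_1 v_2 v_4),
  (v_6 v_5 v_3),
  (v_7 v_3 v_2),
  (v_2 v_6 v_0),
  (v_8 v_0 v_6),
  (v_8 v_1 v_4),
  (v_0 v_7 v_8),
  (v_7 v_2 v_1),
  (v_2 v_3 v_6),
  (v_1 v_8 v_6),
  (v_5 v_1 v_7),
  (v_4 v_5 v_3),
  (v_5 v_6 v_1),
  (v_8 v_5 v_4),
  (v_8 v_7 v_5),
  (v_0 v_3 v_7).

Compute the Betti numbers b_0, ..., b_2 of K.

b_0 = 1, b_1 = 1, b_2 = 0.

Order the vertices as v_0 < v_1 < v_2 < v_3 < v_4 < v_5 < v_6 < v_7 < v_8. Listing each simplex with vertices in this order, K has dimension 2 with simplices:

  0-simplices (9): [v_0], [v_1], [v_2], [v_3], [v_4], [v_5], [v_6], [v_7], [v_8]
  1-simplices (27): (27 of them)
  2-simplices (18): (18 of them)

giving chain groups C_0 ≅ Z^9, C_1 ≅ Z^27, C_2 ≅ Z^18.

Boundary ∂_1: C_1 → C_0 is given by ∂[p,q] = [q] − [p]. For instance
  ∂[v_0,v_3] = [v_3] − [v_0].
The 9×27 boundary matrix has rank 8 and Smith normal form diag(1,1,1,1,1,1,1,1).

∂_2: C_2 → C_1 sends each 2-simplex [p,q,r] to [q,r] − [p,r] + [p,q]. For instance
  ∂[v_1,v_5,v_6] = [v_5,v_6] − [v_1,v_6] + [v_1,v_5],
  ∂[v_4,v_5,v_8] = [v_5,v_8] − [v_4,v_8] + [v_4,v_5].
The 27×18 boundary matrix has rank 18 and Smith normal form diag(1,1,1,1,1,1,1,1,1,1,1,1,1,1,1,1,1,2).

From H_k ≅ ker(∂_k) / im(∂_{k+1}) we obtain:

  H_0: rank C_0 − rank ∂_1 = 9 − 8 = 1, and the invariant factors of ∂_1 are all 1, so H_0 = Z.
  H_1: rank ker ∂_1 − rank ∂_2 = (27 − 8) − 18 = 1, and ∂_2 has invariant factor 2 > 1, so H_1 = Z × Z/2.
  H_2: rank ker ∂_2 − rank ∂_3 = (18 − 18) − 0 = 0, and there is no ∂_3, so H_2 = 0.

As a check, the Euler characteristic is 9 − 27 + 18 = 0, which agrees with 1 − 1 + 0 = 0.
(K is a triangulation of the Klein bottle.)

Hence the Betti numbers are b_0 = 1, b_1 = 1, b_2 = 0.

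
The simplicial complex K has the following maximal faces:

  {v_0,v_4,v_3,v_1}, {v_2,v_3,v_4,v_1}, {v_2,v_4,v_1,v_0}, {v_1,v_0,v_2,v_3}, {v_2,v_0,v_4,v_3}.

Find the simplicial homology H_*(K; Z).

Fix the vertex order v_0 < v_1 < v_2 < v_3 < v_4 and write every simplex with vertices in increasing order. Then dim K = 3 and the simplices of K are:

  0-simplices (5): [v_0], [v_1], [v_2], [v_3], [v_4]
  1-simplices (10): [v_0,v_1], [v_0,v_2], [v_0,v_3], [v_0,v_4], [v_1,v_2], [v_1,v_3], [v_1,v_4], [v_2,v_3], [v_2,v_4], [v_3,v_4]
  2-simplices (10): [v_0,v_1,v_2], [v_0,v_1,v_3], [v_0,v_1,v_4], [v_0,v_2,v_3], [v_0,v_2,v_4], [v_0,v_3,v_4], [v_1,v_2,v_3], [v_1,v_2,v_4], [v_1,v_3,v_4], [v_2,v_3,v_4]
  3-simplices (5): [v_0,v_1,v_2,v_3], [v_0,v_1,v_2,v_4], [v_0,v_1,v_3,v_4], [v_0,v_2,v_3,v_4], [v_1,v_2,v_3,v_4]

Hence C_0 ≅ Z^5, C_1 ≅ Z^10, C_2 ≅ Z^10, C_3 ≅ Z^5.

Boundary ∂_1: C_1 → C_0 is given by ∂[p,q] = [q] − [p]. For instance
  ∂[v_1,v_3] = [v_3] − [v_1].
This gives a 5×10 integer matrix of rank 4; reducing to Smith normal form yields diagonal entries (1,1,1,1).

∂_2: C_2 → C_1 sends each 2-simplex [p,q,r] to [q,r] − [p,r] + [p,q]. For instance
  ∂[v_1,v_3,v_4] = [v_3,v_4] − [v_1,v_4] + [v_1,v_3],
  ∂[v_0,v_1,v_2] = [v_1,v_2] − [v_0,v_2] + [v_0,v_1].
As a 10×10 matrix over Z this has rank 6, with invariant factors (1,1,1,1,1,1).

∂_3: C_3 → C_2 sends each 3-simplex σ to the alternating sum Σ_i (−1)^i (σ with its i-th vertex removed). For instance
  ∂[v_1,v_2,v_3,v_4] = [v_2,v_3,v_4] − [v_1,v_3,v_4] + [v_1,v_2,v_4] − [v_1,v_2,v_3],
  ∂[v_0,v_1,v_2,v_3] = [v_1,v_2,v_3] − [v_0,v_2,v_3] + [v_0,v_1,v_3] − [v_0,v_1,v_2].
The resulting 10×5 matrix has rank 4, and its Smith normal form has invariant factors (1,1,1,1).

From H_k ≅ ker(∂_k) / im(∂_{k+1}) we obtain:

  H_0: rank C_0 − rank ∂_1 = 5 − 4 = 1, and the invariant factors of ∂_1 are all 1, so H_0 = Z.
  H_1: rank ker ∂_1 − rank ∂_2 = (10 − 4) − 6 = 0, and the invariant factors of ∂_2 are all 1, so H_1 = 0.
  H_2: rank ker ∂_2 − rank ∂_3 = (10 − 6) − 4 = 0, and the invariant factors of ∂_3 are all 1, so H_2 = 0.
  H_3: rank ker ∂_3 − rank ∂_4 = (5 − 4) − 0 = 1, and there is no ∂_4, so H_3 = Z.

H_0 = Z,  H_1 = 0,  H_2 = 0,  H_3 = Z.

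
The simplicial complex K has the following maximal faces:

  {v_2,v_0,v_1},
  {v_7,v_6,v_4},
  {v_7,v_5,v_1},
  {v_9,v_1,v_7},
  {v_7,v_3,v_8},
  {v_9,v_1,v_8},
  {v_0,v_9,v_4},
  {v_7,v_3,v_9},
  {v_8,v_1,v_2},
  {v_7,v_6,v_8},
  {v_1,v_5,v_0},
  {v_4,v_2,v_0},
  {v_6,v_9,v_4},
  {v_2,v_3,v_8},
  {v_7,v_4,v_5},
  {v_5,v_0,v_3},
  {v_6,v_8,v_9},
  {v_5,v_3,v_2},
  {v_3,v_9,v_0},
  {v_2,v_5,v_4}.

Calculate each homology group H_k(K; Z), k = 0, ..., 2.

Order the vertices as v_0 < v_1 < v_2 < v_3 < v_4 < v_5 < v_6 < v_7 < v_8 < v_9. Listing each simplex with vertices in this order, K has dimension 2 with simplices:

  0-simplices (10): [v_0], [v_1], [v_2], [v_3], [v_4], [v_5], [v_6], [v_7], [v_8], [v_9]
  1-simplices (30): (30 of them)
  2-simplices (20): (20 of them)

so the chain groups are C_0 ≅ Z^10, C_1 ≅ Z^30, C_2 ≅ Z^20.

The boundary map ∂_1: C_1 → C_0 maps an edge to its endpoints' difference, ∂[p,q] = q − p.
The 10×30 boundary matrix has rank 9 and Smith normal form diag(1,1,1,1,1,1,1,1,1).

∂_2: C_2 → C_1 acts by ∂[p,q,r] = [q,r] − [p,r] + [p,q]. For instance
  ∂[v_2,v_3,v_8] = [v_3,v_8] − [v_2,v_8] + [v_2,v_3],
  ∂[v_3,v_7,v_9] = [v_7,v_9] − [v_3,v_9] + [v_3,v_7].
This gives a 30×20 integer matrix of rank 20; reducing to Smith normal form yields diagonal entries (1,1,1,1,1,1,1,1,1,1,1,1,1,1,1,1,1,1,1,2).

Now H_k = ker ∂_k / im ∂_{k+1}, so:

  H_0: rank C_0 − rank ∂_1 = 10 − 9 = 1, and the invariant factors of ∂_1 are all 1, so H_0 ≅ Z.
  H_1: rank ker ∂_1 − rank ∂_2 = (30 − 9) − 20 = 1, and ∂_2 has invariant factor 2 > 1, so H_1 ≅ Z ⊕ Z/2.
  H_2: rank ker ∂_2 − rank ∂_3 = (20 − 20) − 0 = 0, and there is no ∂_3, so H_2 ≅ 0.

As a check, the Euler characteristic is 10 − 30 + 20 = 0, which agrees with 1 − 1 + 0 = 0.

H_0 = Z,  H_1 = Z ⊕ Z/2,  H_2 = 0.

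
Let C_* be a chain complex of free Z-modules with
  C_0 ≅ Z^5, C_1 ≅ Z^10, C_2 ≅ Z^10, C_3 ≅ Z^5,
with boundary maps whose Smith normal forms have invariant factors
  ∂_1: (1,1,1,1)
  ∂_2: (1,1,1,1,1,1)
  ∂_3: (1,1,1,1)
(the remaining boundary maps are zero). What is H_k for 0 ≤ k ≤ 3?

H_0: b_0 = 5 − 0 − 4 = 1; torsion from ∂_1 factors > 1: none. So H_0 = Z.
H_1: b_1 = 10 − 4 − 6 = 0; torsion from ∂_2 factors > 1: none. So H_1 = 0.
H_2: b_2 = 10 − 6 − 4 = 0; torsion from ∂_3 factors > 1: none. So H_2 = 0.
H_3: b_3 = 5 − 4 − 0 = 1; torsion from ∂_4 factors > 1: none. So H_3 = Z.

H_0 = Z,  H_1 = 0,  H_2 = 0,  H_3 = Z.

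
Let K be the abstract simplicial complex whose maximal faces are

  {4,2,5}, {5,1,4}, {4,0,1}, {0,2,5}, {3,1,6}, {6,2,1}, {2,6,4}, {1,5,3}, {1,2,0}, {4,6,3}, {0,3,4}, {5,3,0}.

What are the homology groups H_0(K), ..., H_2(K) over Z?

H_0 ≅ Z,  H_1 ≅ Z/2,  H_2 = 0.

Fix the vertex order 0 < 1 < 2 < 3 < 4 < 5 < 6 and write every simplex with vertices in increasing order. Then dim K = 2 and the simplices of K are:

  0-simplices (7): [0], [1], [2], [3], [4], [5], [6]
  1-simplices (18): [0,1], [0,2], [0,3], [0,4], [0,5], [1,2], [1,3], [1,4], [1,5], [1,6], [2,4], [2,5], [2,6], [3,4], [3,5], [3,6], [4,5], [4,6]
  2-simplices (12): [0,1,2], [0,1,4], [0,2,5], [0,3,4], [0,3,5], [1,2,6], [1,3,5], [1,3,6], [1,4,5], [2,4,5], [2,4,6], [3,4,6]

giving chain groups C_0 ≅ Z^7, C_1 ≅ Z^18, C_2 ≅ Z^12.

∂_1: C_1 → C_0 sends each edge [p,q] (with p < q) to q − p.
As a 7×18 matrix over Z this has rank 6, with invariant factors (1,1,1,1,1,1).

∂_2: C_2 → C_1 sends each 2-simplex [p,q,r] to [q,r] − [p,r] + [p,q]. For instance
  ∂[0,3,4] = [3,4] − [0,4] + [0,3],
  ∂[0,2,5] = [2,5] − [0,5] + [0,2].
The 18×12 boundary matrix has rank 12 and Smith normal form diag(1,1,1,1,1,1,1,1,1,1,1,2).

Now H_k = ker ∂_k / im ∂_{k+1}, so:

  H_0: rank C_0 − rank ∂_1 = 7 − 6 = 1, and the invariant factors of ∂_1 are all 1, so H_0 = Z.
  H_1: rank ker ∂_1 − rank ∂_2 = (18 − 6) − 12 = 0, and ∂_2 has invariant factor 2 > 1, so H_1 = Z/2.
  H_2: rank ker ∂_2 − rank ∂_3 = (12 − 12) − 0 = 0, and there is no ∂_3, so H_2 = 0.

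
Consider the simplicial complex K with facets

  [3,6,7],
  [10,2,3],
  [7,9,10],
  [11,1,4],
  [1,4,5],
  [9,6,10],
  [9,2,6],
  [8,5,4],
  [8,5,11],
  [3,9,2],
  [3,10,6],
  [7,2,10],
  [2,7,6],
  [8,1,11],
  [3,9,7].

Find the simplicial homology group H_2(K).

Fix the vertex order 1 < 2 < 3 < 4 < 5 < 6 < 7 < 8 < 9 < 10 < 11 and write every simplex with vertices in increasing order. Then dim K = 2 and the simplices of K are:

  0-simplices (11): [1], [2], [3], [4], [5], [6], [7], [8], [9], [10], [11]
  1-simplices (25): (25 of them)
  2-simplices (15): [1,4,5], [1,4,11], [1,8,11], [2,3,9], [2,3,10], [2,6,7], [2,6,9], [2,7,10], [3,6,7], [3,6,10], [3,7,9], [4,5,8], [5,8,11], [6,9,10], [7,9,10]

giving chain groups C_0 ≅ Z^11, C_1 ≅ Z^25, C_2 ≅ Z^15.

The boundary map ∂_1: C_1 → C_0 sends each edge [p,q] (with p < q) to q − p. For instance
  ∂[1,5] = [5] − [1].
This gives a 11×25 integer matrix of rank 9; reducing to Smith normal form yields diagonal entries (1,1,1,1,1,1,1,1,1).

∂_2: C_2 → C_1 maps a triangle to the signed sum of its edges. For instance
  ∂[3,6,10] = [6,10] − [3,10] + [3,6],
  ∂[2,7,10] = [7,10] − [2,10] + [2,7].
The 25×15 boundary matrix has rank 15 and Smith normal form diag(1,1,1,1,1,1,1,1,1,1,1,1,1,1,2).

Reading off H_k = ker ∂_k / im ∂_{k+1}:

  H_2: rank ker ∂_2 − rank ∂_3 = (15 − 15) − 0 = 0, and there is no ∂_3, so H_2 = 0.

H_2 ≅ 0.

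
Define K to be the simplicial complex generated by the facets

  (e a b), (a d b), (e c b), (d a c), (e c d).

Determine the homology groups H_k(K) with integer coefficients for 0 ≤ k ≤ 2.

K has 5 vertices, 10 edges, 5 triangles.
rank ∂_0 = 0, rank ∂_1 = 4 ⇒ b_0 = 5 − 0 − 4 = 1; all invariant factors of ∂_1 are 1 so no torsion. So H_0 ≅ Z.
rank ∂_1 = 4, rank ∂_2 = 5 ⇒ b_1 = 10 − 4 − 5 = 1; all invariant factors of ∂_2 are 1 so no torsion. So H_1 ≅ Z.
rank ∂_2 = 5, rank ∂_3 = 0 ⇒ b_2 = 5 − 5 − 0 = 0. So H_2 ≅ 0.

H_0 = Z,  H_1 = Z,  H_2 = 0.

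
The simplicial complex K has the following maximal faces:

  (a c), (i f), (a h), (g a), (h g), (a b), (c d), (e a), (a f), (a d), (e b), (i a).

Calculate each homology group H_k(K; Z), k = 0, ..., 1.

H_0 ≅ Z,  H_1 ≅ Z^4.

We work with the vertex ordering a < b < c < d < e < f < g < h < i. The simplices of K, each written with vertices in increasing order, are:

  0-simplices (9): a, b, c, d, e, f, g, h, i
  1-simplices (12): ab, ac, ad, ae, af, ag, ah, ai, be, cd, fi, gh

so the chain groups are C_0 ≅ Z^9, C_1 ≅ Z^12.

Boundary ∂_1: C_1 → C_0 sends each edge [p,q] (with p < q) to q − p.
As a 9×12 matrix over Z this has rank 8, with invariant factors (1,1,1,1,1,1,1,1).

Now H_k = ker ∂_k / im ∂_{k+1}, so:

  H_0: rank C_0 − rank ∂_1 = 9 − 8 = 1, and the invariant factors of ∂_1 are all 1, so H_0 = Z.
  H_1: rank ker ∂_1 − rank ∂_2 = (12 − 8) − 0 = 4, and there is no ∂_2, so H_1 = Z^4.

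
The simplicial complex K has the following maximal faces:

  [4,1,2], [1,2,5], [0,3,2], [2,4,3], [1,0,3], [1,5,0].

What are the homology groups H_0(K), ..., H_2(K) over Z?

Take the total order 0 < 1 < 2 < 3 < 4 < 5 on the vertex set. Then K (dimension 2) consists of the simplices:

  0-simplices (6): [0], [1], [2], [3], [4], [5]
  1-simplices (12): [0,1], [0,2], [0,3], [0,5], [1,2], [1,3], [1,4], [1,5], [2,3], [2,4], [2,5], [3,4]
  2-simplices (6): [0,1,3], [0,1,5], [0,2,3], [1,2,4], [1,2,5], [2,3,4]

so the chain groups are C_0 ≅ Z^6, C_1 ≅ Z^12, C_2 ≅ Z^6.

∂_1: C_1 → C_0 is given by ∂[p,q] = [q] − [p].
The resulting 6×12 matrix has rank 5, and its Smith normal form has invariant factors (1,1,1,1,1).

∂_2: C_2 → C_1 maps a triangle to the signed sum of its edges. For instance
  ∂[1,2,4] = [2,4] − [1,4] + [1,2],
  ∂[1,2,5] = [2,5] − [1,5] + [1,2].
This gives a 12×6 integer matrix of rank 6; reducing to Smith normal form yields diagonal entries (1,1,1,1,1,1).

Now H_k = ker ∂_k / im ∂_{k+1}, so:

  H_0: rank C_0 − rank ∂_1 = 6 − 5 = 1, and the invariant factors of ∂_1 are all 1, so H_0 = Z.
  H_1: rank ker ∂_1 − rank ∂_2 = (12 − 5) − 6 = 1, and the invariant factors of ∂_2 are all 1, so H_1 = Z.
  H_2: rank ker ∂_2 − rank ∂_3 = (6 − 6) − 0 = 0, and there is no ∂_3, so H_2 = 0.

As a check, the Euler characteristic is 6 − 12 + 6 = 0, which agrees with 1 − 1 + 0 = 0.

H_0 ≅ Z,  H_1 ≅ Z,  H_2 = 0.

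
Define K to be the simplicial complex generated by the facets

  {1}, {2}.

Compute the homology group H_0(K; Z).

H_0 = Z^2.

Fix the vertex order 1 < 2 and write every simplex with vertices in increasing order. Then dim K = 0 and the simplices of K are:

  0-simplices (2): [1], [2]

so the chain groups are C_0 ≅ Z^2.

Computing H_k = (kernel of ∂_k) / (image of ∂_{k+1}):

  H_0: rank C_0 − rank ∂_1 = 2 − 0 = 2, and there is no ∂_1, so H_0 = Z^2.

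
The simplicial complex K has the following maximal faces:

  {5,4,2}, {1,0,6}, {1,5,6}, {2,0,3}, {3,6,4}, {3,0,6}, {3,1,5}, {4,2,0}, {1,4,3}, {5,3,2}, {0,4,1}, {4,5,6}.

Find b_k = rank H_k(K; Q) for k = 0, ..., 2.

b_0 = 1, b_1 = 0, b_2 = 0.

K has 7 vertices, 18 edges, 12 triangles.
rank ∂_0 = 0, rank ∂_1 = 6 ⇒ b_0 = 7 − 0 − 6 = 1; all invariant factors of ∂_1 are 1 so no torsion. So H_0 ≅ Z.
rank ∂_1 = 6, rank ∂_2 = 12 ⇒ b_1 = 18 − 6 − 12 = 0; ∂_2 has invariant factor(s) [2] giving torsion. So H_1 ≅ Z_2.
rank ∂_2 = 12, rank ∂_3 = 0 ⇒ b_2 = 12 − 12 − 0 = 0. So H_2 ≅ 0.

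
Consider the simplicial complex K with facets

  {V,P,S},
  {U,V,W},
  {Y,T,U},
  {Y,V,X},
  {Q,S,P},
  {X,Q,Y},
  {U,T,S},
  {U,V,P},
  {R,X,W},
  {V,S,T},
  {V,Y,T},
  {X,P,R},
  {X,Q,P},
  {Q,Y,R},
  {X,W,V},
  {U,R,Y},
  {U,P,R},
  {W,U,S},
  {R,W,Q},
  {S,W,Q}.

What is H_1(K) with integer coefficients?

H_1 = Z ⊕ Z_2.

Fix the vertex order P < Q < R < S < T < U < V < W < X < Y and write every simplex with vertices in increasing order. Then dim K = 2 and the simplices of K are:

  0-simplices (10): P, Q, R, S, T, U, V, W, X, Y
  1-simplices (30): PQ, PR, PS, PU, PV, PX, QR, QS, QW, QX, QY, RU, RW, RX, RY, ST, SU, SV, SW, TU, TV, TY, UV, UW, UY, VW, VX, VY, WX, XY
  2-simplices (20): PQS, PQX, PRU, PRX, PSV, PUV, QRW, QRY, QSW, QXY, RUY, RWX, STU, STV, SUW, TUY, TVY, UVW, VWX, VXY

Hence C_0 ≅ Z^10, C_1 ≅ Z^30, C_2 ≅ Z^20.

The boundary map ∂_1: C_1 → C_0 is given by ∂[p,q] = [q] − [p]. For instance
  ∂UY = Y − U.
This gives a 10×30 integer matrix of rank 9; reducing to Smith normal form yields diagonal entries (1,1,1,1,1,1,1,1,1).

∂_2: C_2 → C_1 sends each 2-simplex [p,q,r] to [q,r] − [p,r] + [p,q]. For instance
  ∂STU = TU − SU + ST,
  ∂RWX = WX − RX + RW.
The resulting 30×20 matrix has rank 20, and its Smith normal form has invariant factors (1,1,1,1,1,1,1,1,1,1,1,1,1,1,1,1,1,1,1,2).

Now H_k = ker ∂_k / im ∂_{k+1}, so:

  H_1: rank ker ∂_1 − rank ∂_2 = (30 − 9) − 20 = 1, and ∂_2 has invariant factor 2 > 1, so H_1 = Z ⊕ Z_2.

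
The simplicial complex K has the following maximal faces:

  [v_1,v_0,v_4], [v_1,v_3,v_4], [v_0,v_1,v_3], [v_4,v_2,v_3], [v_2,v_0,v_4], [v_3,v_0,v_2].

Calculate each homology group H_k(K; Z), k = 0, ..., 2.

Fix the vertex order v_0 < v_1 < v_2 < v_3 < v_4 and write every simplex with vertices in increasing order. Then dim K = 2 and the simplices of K are:

  0-simplices (5): [v_0], [v_1], [v_2], [v_3], [v_4]
  1-simplices (9): [v_0,v_1], [v_0,v_2], [v_0,v_3], [v_0,v_4], [v_1,v_3], [v_1,v_4], [v_2,v_3], [v_2,v_4], [v_3,v_4]
  2-simplices (6): [v_0,v_1,v_3], [v_0,v_1,v_4], [v_0,v_2,v_3], [v_0,v_2,v_4], [v_1,v_3,v_4], [v_2,v_3,v_4]

giving chain groups C_0 ≅ Z^5, C_1 ≅ Z^9, C_2 ≅ Z^6.

The boundary map ∂_1: C_1 → C_0 is given by ∂[p,q] = [q] − [p]. For instance
  ∂[v_1,v_3] = [v_3] − [v_1].
This gives a 5×9 integer matrix of rank 4; reducing to Smith normal form yields diagonal entries (1,1,1,1).

The boundary map ∂_2: C_2 → C_1 acts by ∂[p,q,r] = [q,r] − [p,r] + [p,q]. For instance
  ∂[v_0,v_2,v_4] = [v_2,v_4] − [v_0,v_4] + [v_0,v_2],
  ∂[v_1,v_3,v_4] = [v_3,v_4] − [v_1,v_4] + [v_1,v_3].
The resulting 9×6 matrix has rank 5, and its Smith normal form has invariant factors (1,1,1,1,1).

Now H_k = ker ∂_k / im ∂_{k+1}, so:

  H_0: rank C_0 − rank ∂_1 = 5 − 4 = 1, and the invariant factors of ∂_1 are all 1, so H_0 = Z.
  H_1: rank ker ∂_1 − rank ∂_2 = (9 − 4) − 5 = 0, and the invariant factors of ∂_2 are all 1, so H_1 = 0.
  H_2: rank ker ∂_2 − rank ∂_3 = (6 − 5) − 0 = 1, and there is no ∂_3, so H_2 = Z.

(K is a triangulation of the 2-sphere S^2.)

H_0 = Z,  H_1 = 0,  H_2 = Z.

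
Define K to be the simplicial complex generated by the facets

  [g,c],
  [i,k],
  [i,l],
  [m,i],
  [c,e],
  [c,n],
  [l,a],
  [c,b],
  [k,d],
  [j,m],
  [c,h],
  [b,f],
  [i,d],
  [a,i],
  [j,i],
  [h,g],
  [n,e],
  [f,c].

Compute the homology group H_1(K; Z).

Take the total order a < b < c < d < e < f < g < h < i < j < k < l < m < n on the vertex set. Then K (dimension 1) consists of the simplices:

  0-simplices (14): a, b, c, d, e, f, g, h, i, j, k, l, m, n
  1-simplices (18): ai, al, bc, bf, ce, cf, cg, ch, cn, di, dk, en, gh, ij, ik, il, im, jm

giving chain groups C_0 ≅ Z^14, C_1 ≅ Z^18.

The boundary map ∂_1: C_1 → C_0 maps an edge to its endpoints' difference, ∂[p,q] = q − p. For instance
  ∂ce = e − c.
As a 14×18 matrix over Z this has rank 12, with invariant factors (1,1,1,1,1,1,1,1,1,1,1,1).

Now H_k = ker ∂_k / im ∂_{k+1}, so:

  H_1: rank ker ∂_1 − rank ∂_2 = (18 − 12) − 0 = 6, and there is no ∂_2, so H_1 ≅ Z^6.

H_1 ≅ Z^6.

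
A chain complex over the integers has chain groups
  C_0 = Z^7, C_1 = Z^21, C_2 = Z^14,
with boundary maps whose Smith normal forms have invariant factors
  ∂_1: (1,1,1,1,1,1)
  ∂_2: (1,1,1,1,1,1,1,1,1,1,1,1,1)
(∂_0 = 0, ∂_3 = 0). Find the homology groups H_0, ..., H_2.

H_0 = Z,  H_1 = Z^2,  H_2 = Z.

H_0: b_0 = 7 − 0 − 6 = 1; torsion from ∂_1 factors > 1: none. So H_0 = Z.
H_1: b_1 = 21 − 6 − 13 = 2; torsion from ∂_2 factors > 1: none. So H_1 = Z^2.
H_2: b_2 = 14 − 13 − 0 = 1; torsion from ∂_3 factors > 1: none. So H_2 = Z.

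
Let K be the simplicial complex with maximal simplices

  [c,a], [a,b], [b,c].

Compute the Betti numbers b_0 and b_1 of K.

b_0 = 1, b_1 = 1.

Take the total order a < b < c on the vertex set. Then K (dimension 1) consists of the simplices:

  0-simplices (3): a, b, c
  1-simplices (3): ab, ac, bc

so the chain groups are C_0 ≅ Z^3, C_1 ≅ Z^3.

∂_1: C_1 → C_0 sends each edge [p,q] (with p < q) to q − p. For instance
  ∂ac = c − a.
The resulting 3×3 matrix has rank 2, and its Smith normal form has invariant factors (1,1).

Reading off H_k = ker ∂_k / im ∂_{k+1}:

  H_0: rank C_0 − rank ∂_1 = 3 − 2 = 1, and the invariant factors of ∂_1 are all 1, so H_0 = Z.
  H_1: rank ker ∂_1 − rank ∂_2 = (3 − 2) − 0 = 1, and there is no ∂_2, so H_1 = Z.

Hence the Betti numbers are b_0 = 1, b_1 = 1.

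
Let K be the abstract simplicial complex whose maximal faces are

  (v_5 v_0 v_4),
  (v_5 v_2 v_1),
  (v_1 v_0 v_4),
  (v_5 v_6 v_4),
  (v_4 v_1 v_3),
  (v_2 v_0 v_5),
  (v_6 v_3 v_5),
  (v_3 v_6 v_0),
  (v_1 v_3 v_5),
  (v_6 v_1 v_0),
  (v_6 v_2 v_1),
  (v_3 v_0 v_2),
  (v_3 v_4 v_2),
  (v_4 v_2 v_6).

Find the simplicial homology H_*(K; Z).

Order the vertices as v_0 < v_1 < v_2 < v_3 < v_4 < v_5 < v_6. Listing each simplex with vertices in this order, K has dimension 2 with simplices:

  0-simplices (7): [v_0], [v_1], [v_2], [v_3], [v_4], [v_5], [v_6]
  1-simplices (21): (21 of them)
  2-simplices (14): (14 of them)

Hence C_0 ≅ Z^7, C_1 ≅ Z^21, C_2 ≅ Z^14.

Boundary ∂_1: C_1 → C_0 sends each edge [p,q] (with p < q) to q − p. For instance
  ∂[v_0,v_3] = [v_3] − [v_0].
The 7×21 boundary matrix has rank 6 and Smith normal form diag(1,1,1,1,1,1).

∂_2: C_2 → C_1 acts by ∂[p,q,r] = [q,r] − [p,r] + [p,q]. For instance
  ∂[v_1,v_3,v_4] = [v_3,v_4] − [v_1,v_4] + [v_1,v_3],
  ∂[v_4,v_5,v_6] = [v_5,v_6] − [v_4,v_6] + [v_4,v_5].
The 21×14 boundary matrix has rank 13 and Smith normal form diag(1,1,1,1,1,1,1,1,1,1,1,1,1).

Computing H_k = (kernel of ∂_k) / (image of ∂_{k+1}):

  H_0: rank C_0 − rank ∂_1 = 7 − 6 = 1, and the invariant factors of ∂_1 are all 1, so H_0 ≅ Z.
  H_1: rank ker ∂_1 − rank ∂_2 = (21 − 6) − 13 = 2, and the invariant factors of ∂_2 are all 1, so H_1 ≅ Z^2.
  H_2: rank ker ∂_2 − rank ∂_3 = (14 − 13) − 0 = 1, and there is no ∂_3, so H_2 ≅ Z.

H_0 = Z,  H_1 = Z^2,  H_2 = Z.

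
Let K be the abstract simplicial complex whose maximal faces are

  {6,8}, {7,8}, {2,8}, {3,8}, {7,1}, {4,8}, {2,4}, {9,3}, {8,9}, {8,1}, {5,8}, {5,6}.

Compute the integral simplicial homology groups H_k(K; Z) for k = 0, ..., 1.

Fix the vertex order 1 < 2 < 3 < 4 < 5 < 6 < 7 < 8 < 9 and write every simplex with vertices in increasing order. Then dim K = 1 and the simplices of K are:

  0-simplices (9): [1], [2], [3], [4], [5], [6], [7], [8], [9]
  1-simplices (12): [1,7], [1,8], [2,4], [2,8], [3,8], [3,9], [4,8], [5,6], [5,8], [6,8], [7,8], [8,9]

Hence C_0 ≅ Z^9, C_1 ≅ Z^12.

∂_1: C_1 → C_0 is given by ∂[p,q] = [q] − [p]. For instance
  ∂[1,8] = [8] − [1].
This gives a 9×12 integer matrix of rank 8; reducing to Smith normal form yields diagonal entries (1,1,1,1,1,1,1,1).

Computing H_k = (kernel of ∂_k) / (image of ∂_{k+1}):

  H_0: rank C_0 − rank ∂_1 = 9 − 8 = 1, and the invariant factors of ∂_1 are all 1, so H_0 ≅ Z.
  H_1: rank ker ∂_1 − rank ∂_2 = (12 − 8) − 0 = 4, and there is no ∂_2, so H_1 ≅ Z^4.

H_0 ≅ Z,  H_1 ≅ Z^4.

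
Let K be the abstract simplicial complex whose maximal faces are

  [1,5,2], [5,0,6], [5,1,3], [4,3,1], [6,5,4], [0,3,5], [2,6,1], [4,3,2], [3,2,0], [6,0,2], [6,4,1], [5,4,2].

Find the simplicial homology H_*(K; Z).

H_0 = Z,  H_1 = Z/2Z,  H_2 = 0.

K has 7 vertices, 18 edges, 12 triangles.
rank ∂_0 = 0, rank ∂_1 = 6 ⇒ b_0 = 7 − 0 − 6 = 1; all invariant factors of ∂_1 are 1 so no torsion. So H_0 = Z.
rank ∂_1 = 6, rank ∂_2 = 12 ⇒ b_1 = 18 − 6 − 12 = 0; ∂_2 has invariant factor(s) [2] giving torsion. So H_1 = Z/2Z.
rank ∂_2 = 12, rank ∂_3 = 0 ⇒ b_2 = 12 − 12 − 0 = 0. So H_2 = 0.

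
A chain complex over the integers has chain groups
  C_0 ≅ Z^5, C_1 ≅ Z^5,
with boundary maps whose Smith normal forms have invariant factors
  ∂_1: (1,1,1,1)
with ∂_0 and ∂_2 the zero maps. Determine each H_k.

H_0 = Z,  H_1 = Z.

H_0: b_0 = 5 − 0 − 4 = 1; torsion from ∂_1 factors > 1: none. So H_0 = Z.
H_1: b_1 = 5 − 4 − 0 = 1; torsion from ∂_2 factors > 1: none. So H_1 = Z.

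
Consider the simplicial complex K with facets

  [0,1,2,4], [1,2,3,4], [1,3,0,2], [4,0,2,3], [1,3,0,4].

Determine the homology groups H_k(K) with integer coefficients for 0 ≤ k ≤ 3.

We work with the vertex ordering 0 < 1 < 2 < 3 < 4. The simplices of K, each written with vertices in increasing order, are:

  0-simplices (5): [0], [1], [2], [3], [4]
  1-simplices (10): [0,1], [0,2], [0,3], [0,4], [1,2], [1,3], [1,4], [2,3], [2,4], [3,4]
  2-simplices (10): [0,1,2], [0,1,3], [0,1,4], [0,2,3], [0,2,4], [0,3,4], [1,2,3], [1,2,4], [1,3,4], [2,3,4]
  3-simplices (5): [0,1,2,3], [0,1,2,4], [0,1,3,4], [0,2,3,4], [1,2,3,4]

Hence C_0 ≅ Z^5, C_1 ≅ Z^10, C_2 ≅ Z^10, C_3 ≅ Z^5.

Boundary ∂_1: C_1 → C_0 sends each edge [p,q] (with p < q) to q − p. For instance
  ∂[2,3] = [3] − [2].
The resulting 5×10 matrix has rank 4, and its Smith normal form has invariant factors (1,1,1,1).

Boundary ∂_2: C_2 → C_1 maps a triangle to the signed sum of its edges. For instance
  ∂[1,2,3] = [2,3] − [1,3] + [1,2],
  ∂[0,2,4] = [2,4] − [0,4] + [0,2].
The resulting 10×10 matrix has rank 6, and its Smith normal form has invariant factors (1,1,1,1,1,1).

Boundary ∂_3: C_3 → C_2 sends each 3-simplex σ to the alternating sum Σ_i (−1)^i (σ with its i-th vertex removed). For instance
  ∂[0,1,3,4] = [1,3,4] − [0,3,4] + [0,1,4] − [0,1,3],
  ∂[0,1,2,4] = [1,2,4] − [0,2,4] + [0,1,4] − [0,1,2].
The 10×5 boundary matrix has rank 4 and Smith normal form diag(1,1,1,1).

From H_k ≅ ker(∂_k) / im(∂_{k+1}) we obtain:

  H_0: rank C_0 − rank ∂_1 = 5 − 4 = 1, and the invariant factors of ∂_1 are all 1, so H_0 = Z.
  H_1: rank ker ∂_1 − rank ∂_2 = (10 − 4) − 6 = 0, and the invariant factors of ∂_2 are all 1, so H_1 = 0.
  H_2: rank ker ∂_2 − rank ∂_3 = (10 − 6) − 4 = 0, and the invariant factors of ∂_3 are all 1, so H_2 = 0.
  H_3: rank ker ∂_3 − rank ∂_4 = (5 − 4) − 0 = 1, and there is no ∂_4, so H_3 = Z.

As a check, the Euler characteristic is 5 − 10 + 10 − 5 = 0, which agrees with 1 − 0 + 0 − 1 = 0.

H_0 ≅ Z,  H_1 = 0,  H_2 = 0,  H_3 ≅ Z.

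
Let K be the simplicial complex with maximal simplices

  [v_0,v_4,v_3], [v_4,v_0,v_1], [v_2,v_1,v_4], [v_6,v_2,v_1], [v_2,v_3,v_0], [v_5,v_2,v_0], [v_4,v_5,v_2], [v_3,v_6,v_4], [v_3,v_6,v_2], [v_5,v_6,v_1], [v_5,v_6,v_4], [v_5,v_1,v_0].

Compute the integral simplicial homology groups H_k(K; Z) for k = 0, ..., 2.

H_0 ≅ Z,  H_1 ≅ Z/2,  H_2 = 0.

Fix the vertex order v_0 < v_1 < v_2 < v_3 < v_4 < v_5 < v_6 and write every simplex with vertices in increasing order. Then dim K = 2 and the simplices of K are:

  0-simplices (7): [v_0], [v_1], [v_2], [v_3], [v_4], [v_5], [v_6]
  1-simplices (18): (18 of them)
  2-simplices (12): (12 of them)

Hence C_0 ≅ Z^7, C_1 ≅ Z^18, C_2 ≅ Z^12.

∂_1: C_1 → C_0 sends each edge [p,q] (with p < q) to q − p. For instance
  ∂[v_0,v_3] = [v_3] − [v_0].
As a 7×18 matrix over Z this has rank 6, with invariant factors (1,1,1,1,1,1).

Boundary ∂_2: C_2 → C_1 sends each 2-simplex [p,q,r] to [q,r] − [p,r] + [p,q]. For instance
  ∂[v_1,v_2,v_4] = [v_2,v_4] − [v_1,v_4] + [v_1,v_2],
  ∂[v_1,v_5,v_6] = [v_5,v_6] − [v_1,v_6] + [v_1,v_5].
This gives a 18×12 integer matrix of rank 12; reducing to Smith normal form yields diagonal entries (1,1,1,1,1,1,1,1,1,1,1,2).

From H_k ≅ ker(∂_k) / im(∂_{k+1}) we obtain:

  H_0: rank C_0 − rank ∂_1 = 7 − 6 = 1, and the invariant factors of ∂_1 are all 1, so H_0 ≅ Z.
  H_1: rank ker ∂_1 − rank ∂_2 = (18 − 6) − 12 = 0, and ∂_2 has invariant factor 2 > 1, so H_1 ≅ Z/2.
  H_2: rank ker ∂_2 − rank ∂_3 = (12 − 12) − 0 = 0, and there is no ∂_3, so H_2 ≅ 0.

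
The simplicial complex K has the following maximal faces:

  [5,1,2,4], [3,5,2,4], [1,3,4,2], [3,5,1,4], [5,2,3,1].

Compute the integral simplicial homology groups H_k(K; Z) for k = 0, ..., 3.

H_0 ≅ Z,  H_1 = 0,  H_2 = 0,  H_3 ≅ Z.

Order the vertices as 1 < 2 < 3 < 4 < 5. Listing each simplex with vertices in this order, K has dimension 3 with simplices:

  0-simplices (5): [1], [2], [3], [4], [5]
  1-simplices (10): [1,2], [1,3], [1,4], [1,5], [2,3], [2,4], [2,5], [3,4], [3,5], [4,5]
  2-simplices (10): [1,2,3], [1,2,4], [1,2,5], [1,3,4], [1,3,5], [1,4,5], [2,3,4], [2,3,5], [2,4,5], [3,4,5]
  3-simplices (5): [1,2,3,4], [1,2,3,5], [1,2,4,5], [1,3,4,5], [2,3,4,5]

Hence C_0 ≅ Z^5, C_1 ≅ Z^10, C_2 ≅ Z^10, C_3 ≅ Z^5.

Boundary ∂_1: C_1 → C_0 maps an edge to its endpoints' difference, ∂[p,q] = q − p. For instance
  ∂[2,3] = [3] − [2].
The resulting 5×10 matrix has rank 4, and its Smith normal form has invariant factors (1,1,1,1).

The boundary map ∂_2: C_2 → C_1 sends each 2-simplex [p,q,r] to [q,r] − [p,r] + [p,q]. For instance
  ∂[1,3,4] = [3,4] − [1,4] + [1,3],
  ∂[2,3,5] = [3,5] − [2,5] + [2,3].
The resulting 10×10 matrix has rank 6, and its Smith normal form has invariant factors (1,1,1,1,1,1).

Boundary ∂_3: C_3 → C_2 sends each 3-simplex σ to the alternating sum Σ_i (−1)^i (σ with its i-th vertex removed). For instance
  ∂[1,2,3,4] = [2,3,4] − [1,3,4] + [1,2,4] − [1,2,3],
  ∂[1,2,4,5] = [2,4,5] − [1,4,5] + [1,2,5] − [1,2,4].
As a 10×5 matrix over Z this has rank 4, with invariant factors (1,1,1,1).

Computing H_k = (kernel of ∂_k) / (image of ∂_{k+1}):

  H_0: rank C_0 − rank ∂_1 = 5 − 4 = 1, and the invariant factors of ∂_1 are all 1, so H_0 = Z.
  H_1: rank ker ∂_1 − rank ∂_2 = (10 − 4) − 6 = 0, and the invariant factors of ∂_2 are all 1, so H_1 = 0.
  H_2: rank ker ∂_2 − rank ∂_3 = (10 − 6) − 4 = 0, and the invariant factors of ∂_3 are all 1, so H_2 = 0.
  H_3: rank ker ∂_3 − rank ∂_4 = (5 − 4) − 0 = 1, and there is no ∂_4, so H_3 = Z.

As a check, the Euler characteristic is 5 − 10 + 10 − 5 = 0, which agrees with 1 − 0 + 0 − 1 = 0.
(K is a triangulation of the 3-sphere S^3.)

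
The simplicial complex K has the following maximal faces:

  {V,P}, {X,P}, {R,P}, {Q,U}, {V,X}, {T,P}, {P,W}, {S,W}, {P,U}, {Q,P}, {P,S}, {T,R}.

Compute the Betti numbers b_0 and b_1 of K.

b_0 = 1, b_1 = 4.

Fix the vertex order P < Q < R < S < T < U < V < W < X and write every simplex with vertices in increasing order. Then dim K = 1 and the simplices of K are:

  0-simplices (9): P, Q, R, S, T, U, V, W, X
  1-simplices (12): PQ, PR, PS, PT, PU, PV, PW, PX, QU, RT, SW, VX

so the chain groups are C_0 ≅ Z^9, C_1 ≅ Z^12.

The boundary map ∂_1: C_1 → C_0 is given by ∂[p,q] = [q] − [p]. For instance
  ∂PU = U − P.
This gives a 9×12 integer matrix of rank 8; reducing to Smith normal form yields diagonal entries (1,1,1,1,1,1,1,1).

From H_k ≅ ker(∂_k) / im(∂_{k+1}) we obtain:

  H_0: rank C_0 − rank ∂_1 = 9 − 8 = 1, and the invariant factors of ∂_1 are all 1, so H_0 ≅ Z.
  H_1: rank ker ∂_1 − rank ∂_2 = (12 − 8) − 0 = 4, and there is no ∂_2, so H_1 ≅ Z^4.

As a check, the Euler characteristic is 9 − 12 = -3, which agrees with 1 − 4 = -3.
(K is a triangulation of a wedge of 4 circles.)

Hence the Betti numbers are b_0 = 1, b_1 = 4.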